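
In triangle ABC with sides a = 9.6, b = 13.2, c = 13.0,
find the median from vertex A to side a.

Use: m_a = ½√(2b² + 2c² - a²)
m_a = ½√(2·13.2² + 2·13.0² - 9.6²)
m_a = ½√(348.48 + 338 - 92.16) = ½√594.32 = 12.19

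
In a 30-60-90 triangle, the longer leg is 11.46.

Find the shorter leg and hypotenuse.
In a 30-60-90 triangle, sides are in ratio 1 : √3 : 2.
Long leg = short leg·√3  →  short leg = 11.46/√3 = 6.616
Hypotenuse = 2·(short leg) = 2·11.46/√3 = 13.23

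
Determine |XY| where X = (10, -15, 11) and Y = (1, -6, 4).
d = √[(-9)² + (9)² + (-7)²] = √211 = 14.53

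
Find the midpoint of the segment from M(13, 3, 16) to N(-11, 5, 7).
Midpoint = ((13-11)/2, (3+5)/2, (16+7)/2) = (1, 4, 11.5)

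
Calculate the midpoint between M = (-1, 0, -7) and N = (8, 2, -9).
Midpoint = ((-1+8)/2, (0+2)/2, (-7-9)/2) = (3.5, 1, -8)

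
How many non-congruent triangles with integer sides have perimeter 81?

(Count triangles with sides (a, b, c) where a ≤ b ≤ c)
With a ≤ b ≤ c and a + b + c = 81, the triangle inequality a + b > c gives c < 81/2, so c ≤ 40.
Iterate a from 1 to ⌊p/3⌋ = 27; for each a, b ranges from a to ⌊(p−a)/2⌋ with c = p − a − b, keeping only c ≥ b.
Triples: (1, 40, 40), (2, 39, 40), (3, 38, 40), …
Count = 147 triangles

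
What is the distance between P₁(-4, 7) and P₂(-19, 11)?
Using the distance formula: d = sqrt((x₂-x₁)² + (y₂-y₁)²)
dx = (-19) - (-4) = -15
dy = 11 - 7 = 4
d = sqrt((-15)² + 4²) = sqrt(225 + 16) = sqrt(241) = 15.52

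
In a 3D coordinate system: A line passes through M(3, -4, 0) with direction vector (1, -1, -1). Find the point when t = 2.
P(2) = (3 + 1(2), -4 + (-1)(2), 0 + (-1)(2)) = (5, -6, -2)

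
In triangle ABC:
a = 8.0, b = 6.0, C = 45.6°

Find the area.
Using A = ½ab·sin(C):
A = ½·8.0·6.0·sin(45.6°) = ½·48·0.714473 = 17.15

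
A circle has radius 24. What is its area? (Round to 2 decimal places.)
Area = pi * r²
Area = pi * 24²
Area = pi * 576
Area = 1809.56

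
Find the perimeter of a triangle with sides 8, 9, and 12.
Perimeter = sum of all sides
Perimeter = 8 + 9 + 12
Perimeter = 29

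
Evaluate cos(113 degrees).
cos(113 degrees) = -0.3907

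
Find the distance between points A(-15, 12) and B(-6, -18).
Using the distance formula: d = sqrt((x₂-x₁)² + (y₂-y₁)²)
dx = (-6) - (-15) = 9
dy = (-18) - 12 = -30
d = sqrt(9² + (-30)²) = sqrt(81 + 900) = sqrt(981) = 31.32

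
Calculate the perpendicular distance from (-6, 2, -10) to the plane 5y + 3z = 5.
d = |0(-6) + 5(2) + 3(-10) - (5)| / √(0² + 5² + 3²) = 25/√34 = 4.287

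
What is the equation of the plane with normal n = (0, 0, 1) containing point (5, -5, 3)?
d = n·P = (0)(5) + (0)(-5) + (1)(3) = 3
Plane: z = 3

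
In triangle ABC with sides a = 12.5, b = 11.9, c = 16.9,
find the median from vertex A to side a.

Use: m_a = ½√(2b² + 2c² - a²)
m_a = ½√(2·11.9² + 2·16.9² - 12.5²)
m_a = ½√(283.22 + 571.22 - 156.25) = ½√698.19 = 13.21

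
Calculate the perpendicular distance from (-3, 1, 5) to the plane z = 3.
d = |0(-3) + 0(1) + 1(5) - (3)| / √(0² + 0² + 1²) = 2/√1 = 2.0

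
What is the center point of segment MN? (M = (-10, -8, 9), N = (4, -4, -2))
Midpoint = ((-10+4)/2, (-8-4)/2, (9-2)/2) = (-3, -6, 3.5)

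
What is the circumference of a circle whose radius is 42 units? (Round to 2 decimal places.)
Circumference = 2 * pi * r
Circumference = 2 * pi * 42
Circumference = 263.89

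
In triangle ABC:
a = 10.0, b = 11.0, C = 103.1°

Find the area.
Using A = ½ab·sin(C):
A = ½·10.0·11.0·sin(103.1°) = ½·110·0.973976 = 53.57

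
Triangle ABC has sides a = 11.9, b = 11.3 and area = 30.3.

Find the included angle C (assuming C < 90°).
Area = ½ab·sin(C)  →  sin(C) = 2·Area/(ab)
sin(C) = 2·30.3/(11.9·11.3) = 0.450658
C = arcsin(0.450658) = 26.79°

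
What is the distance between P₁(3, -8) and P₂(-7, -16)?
Using the distance formula: d = sqrt((x₂-x₁)² + (y₂-y₁)²)
dx = (-7) - 3 = -10
dy = (-16) - (-8) = -8
d = sqrt((-10)² + (-8)²) = sqrt(100 + 64) = sqrt(164) = 12.81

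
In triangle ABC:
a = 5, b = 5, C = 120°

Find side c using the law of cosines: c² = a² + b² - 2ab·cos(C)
c² = 5² + 5² - 2·5·5·cos(120°)
c² = 25 + 25 - 50·-0.5000 = 75
c = √75 = 8.66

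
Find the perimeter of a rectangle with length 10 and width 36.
Perimeter = 2 * (length + width)
Perimeter = 2 * (10 + 36)
Perimeter = 2 * 46
Perimeter = 92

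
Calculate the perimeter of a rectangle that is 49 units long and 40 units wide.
Perimeter = 2 * (length + width)
Perimeter = 2 * (49 + 40)
Perimeter = 2 * 89
Perimeter = 178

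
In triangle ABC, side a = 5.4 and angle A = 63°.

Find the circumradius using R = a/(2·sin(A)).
R = a/(2·sin(A)) = 5.4/(2·sin(63°))
R = 5.4/(2·0.891007) = 5.4/1.782013 = 3.03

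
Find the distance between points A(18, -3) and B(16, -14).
Using the distance formula: d = sqrt((x₂-x₁)² + (y₂-y₁)²)
dx = 16 - 18 = -2
dy = (-14) - (-3) = -11
d = sqrt((-2)² + (-11)²) = sqrt(4 + 121) = sqrt(125) = 11.18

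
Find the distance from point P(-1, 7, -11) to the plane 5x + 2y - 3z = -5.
d = |5(-1) + 2(7) + (-3)(-11) - (-5)| / √(5² + 2² + (-3)²) = 47/√38 = 7.624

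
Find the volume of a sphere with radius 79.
Volume = (4/3) * pi * r³
Volume = (4/3) * pi * 79³
Volume = (4/3) * pi * 493039
Volume = 2065236.93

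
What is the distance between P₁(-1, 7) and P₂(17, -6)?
Using the distance formula: d = sqrt((x₂-x₁)² + (y₂-y₁)²)
dx = 17 - (-1) = 18
dy = (-6) - 7 = -13
d = sqrt(18² + (-13)²) = sqrt(324 + 169) = sqrt(493) = 22.20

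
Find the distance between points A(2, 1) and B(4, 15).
Using the distance formula: d = sqrt((x₂-x₁)² + (y₂-y₁)²)
dx = 4 - 2 = 2
dy = 15 - 1 = 14
d = sqrt(2² + 14²) = sqrt(4 + 196) = sqrt(200) = 14.14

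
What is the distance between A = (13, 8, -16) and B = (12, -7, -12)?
d = √[(-1)² + (-15)² + (4)²] = √242 = 15.56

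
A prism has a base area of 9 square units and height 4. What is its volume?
Volume = base area * height
Volume = 9 * 4
Volume = 36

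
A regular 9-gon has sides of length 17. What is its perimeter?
Perimeter = number of sides * side length
Perimeter = 9 * 17
Perimeter = 153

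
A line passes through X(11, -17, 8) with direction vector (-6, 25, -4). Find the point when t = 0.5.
P(0.5) = (11 + (-6)(0.5), -17 + 25(0.5), 8 + (-4)(0.5)) = (8, -4.5, 6)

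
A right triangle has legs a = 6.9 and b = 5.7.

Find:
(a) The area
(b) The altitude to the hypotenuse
(a) Area = ½ab = ½·6.9·5.7 = 19.665
(b) Hypotenuse c = √(6.9² + 5.7²) = √80.1 = 8.94986
    Area = ½·c·h_c  →  h_c = 2·Area/c = 2·19.665/8.94986 = 4.394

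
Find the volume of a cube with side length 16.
Volume = s³
Volume = 16³
Volume = 4096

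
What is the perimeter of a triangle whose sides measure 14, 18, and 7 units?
Perimeter = sum of all sides
Perimeter = 14 + 18 + 7
Perimeter = 39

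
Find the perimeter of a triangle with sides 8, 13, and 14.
Perimeter = sum of all sides
Perimeter = 8 + 13 + 14
Perimeter = 35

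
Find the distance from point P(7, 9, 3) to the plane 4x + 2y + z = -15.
d = |4(7) + 2(9) + 1(3) - (-15)| / √(4² + 2² + 1²) = 64/√21 = 13.97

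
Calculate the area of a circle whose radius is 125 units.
Area = pi * r²
Area = pi * 125²
Area = pi * 15625
Area = 49087.39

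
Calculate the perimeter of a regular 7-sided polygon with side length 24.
Perimeter = number of sides * side length
Perimeter = 7 * 24
Perimeter = 168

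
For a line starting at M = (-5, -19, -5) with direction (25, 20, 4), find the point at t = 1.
P(1) = (-5 + 25(1), -19 + 20(1), -5 + 4(1)) = (20, 1, -1)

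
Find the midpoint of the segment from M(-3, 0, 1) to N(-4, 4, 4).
Midpoint = ((-3-4)/2, (0+4)/2, (1+4)/2) = (-3.5, 2, 2.5)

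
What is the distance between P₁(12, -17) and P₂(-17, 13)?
Using the distance formula: d = sqrt((x₂-x₁)² + (y₂-y₁)²)
dx = (-17) - 12 = -29
dy = 13 - (-17) = 30
d = sqrt((-29)² + 30²) = sqrt(841 + 900) = sqrt(1741) = 41.73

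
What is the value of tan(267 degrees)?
tan(267 degrees) = 19.0811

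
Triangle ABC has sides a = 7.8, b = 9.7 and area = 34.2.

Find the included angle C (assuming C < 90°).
Area = ½ab·sin(C)  →  sin(C) = 2·Area/(ab)
sin(C) = 2·34.2/(7.8·9.7) = 0.904044
C = arcsin(0.904044) = 64.69°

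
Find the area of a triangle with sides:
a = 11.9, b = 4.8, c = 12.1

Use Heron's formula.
s = (a+b+c)/2 = (11.9+4.8+12.1)/2 = 14.4
A = √(s(s-a)(s-b)(s-c)) = √(14.4·2.5·9.6·2.3)
A = √794.88 = 28.19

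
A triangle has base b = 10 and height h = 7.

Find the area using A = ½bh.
A = ½·10·7 = 35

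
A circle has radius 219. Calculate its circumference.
Circumference = 2 * pi * r
Circumference = 2 * pi * 219
Circumference = 1376.02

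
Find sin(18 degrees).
sin(18 degrees) = 0.309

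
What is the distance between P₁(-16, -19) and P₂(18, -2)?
Using the distance formula: d = sqrt((x₂-x₁)² + (y₂-y₁)²)
dx = 18 - (-16) = 34
dy = (-2) - (-19) = 17
d = sqrt(34² + 17²) = sqrt(1156 + 289) = sqrt(1445) = 38.01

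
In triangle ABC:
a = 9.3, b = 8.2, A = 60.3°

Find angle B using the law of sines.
sin(B)/b = sin(A)/a
sin(B) = b·sin(A)/a = 8.2·sin(60.3°)/9.3 = 0.765890
B = arcsin(0.765890) = 49.99°  (b ≤ a, so B ≤ A and the acute solution is unique)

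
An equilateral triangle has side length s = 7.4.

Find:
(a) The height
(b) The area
(a) Height h = s·√3/2 = 7.4·√3/2 = 6.409
(b) Area = (√3/4)·s² = (√3/4)·7.4² = (√3/4)·54.76 = 23.71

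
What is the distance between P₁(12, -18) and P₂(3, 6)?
Using the distance formula: d = sqrt((x₂-x₁)² + (y₂-y₁)²)
dx = 3 - 12 = -9
dy = 6 - (-18) = 24
d = sqrt((-9)² + 24²) = sqrt(81 + 576) = sqrt(657) = 25.63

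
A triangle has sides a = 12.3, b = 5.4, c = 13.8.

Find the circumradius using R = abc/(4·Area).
s = (a+b+c)/2 = 15.75
Area = √(s(s-a)(s-b)(s-c)) = √(15.75·3.45·10.35·1.95) = 33.116
R = abc/(4·Area) = (12.3·5.4·13.8)/(4·33.116) = 916.596/132.464 = 6.92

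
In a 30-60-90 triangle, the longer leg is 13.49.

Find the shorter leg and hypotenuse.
In a 30-60-90 triangle, sides are in ratio 1 : √3 : 2.
Long leg = short leg·√3  →  short leg = 13.49/√3 = 7.788
Hypotenuse = 2·(short leg) = 2·13.49/√3 = 15.58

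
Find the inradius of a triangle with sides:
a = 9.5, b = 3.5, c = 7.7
s = (a+b+c)/2 = (9.5+3.5+7.7)/2 = 10.35
Area = √(s(s-a)(s-b)(s-c)) = √(10.35·0.85·6.85·2.65) = 12.6371
r = Area/s = 12.6371/10.35 = 1.221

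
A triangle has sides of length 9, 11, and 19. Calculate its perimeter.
Perimeter = sum of all sides
Perimeter = 9 + 11 + 19
Perimeter = 39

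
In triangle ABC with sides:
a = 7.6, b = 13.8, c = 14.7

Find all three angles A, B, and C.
By the law of cosines:
cos(A) = (b² + c² - a²)/(2bc) = 0.859632  →  A = 30.72°
cos(B) = (a² + c² - b²)/(2ac) = 0.373299  →  B = 68.08°
cos(C) = (a² + b² - c²)/(2ab) = 0.153080  →  C = 81.19°
Check: A + B + C = 180.0° ✓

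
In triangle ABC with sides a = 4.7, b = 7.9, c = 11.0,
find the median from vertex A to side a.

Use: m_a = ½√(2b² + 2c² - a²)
m_a = ½√(2·7.9² + 2·11.0² - 4.7²)
m_a = ½√(124.82 + 242 - 22.09) = ½√344.73 = 9.283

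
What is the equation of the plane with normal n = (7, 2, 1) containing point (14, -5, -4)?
d = n·P = (7)(14) + (2)(-5) + (1)(-4) = 84
Plane: 7x + 2y + z = 84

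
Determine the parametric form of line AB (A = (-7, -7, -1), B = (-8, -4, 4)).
Direction vector d = B - A = (-1, 3, 5)
x = -7 - t, y = -7 + 3t, z = -1 + 5t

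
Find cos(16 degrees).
cos(16 degrees) = 0.9613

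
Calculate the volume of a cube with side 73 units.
Volume = s³
Volume = 73³
Volume = 389017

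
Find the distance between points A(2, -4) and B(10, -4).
Using the distance formula: d = sqrt((x₂-x₁)² + (y₂-y₁)²)
dx = 10 - 2 = 8
dy = (-4) - (-4) = 0
d = sqrt(8² + 0²) = sqrt(64 + 0) = sqrt(64) = 8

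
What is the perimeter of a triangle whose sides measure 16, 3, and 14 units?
Perimeter = sum of all sides
Perimeter = 16 + 3 + 14
Perimeter = 33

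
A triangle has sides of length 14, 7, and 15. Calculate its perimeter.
Perimeter = sum of all sides
Perimeter = 14 + 7 + 15
Perimeter = 36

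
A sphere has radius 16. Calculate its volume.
Volume = (4/3) * pi * r³
Volume = (4/3) * pi * 16³
Volume = (4/3) * pi * 4096
Volume = 17157.28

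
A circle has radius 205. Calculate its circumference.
Circumference = 2 * pi * r
Circumference = 2 * pi * 205
Circumference = 1288.05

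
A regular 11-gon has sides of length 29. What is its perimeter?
Perimeter = number of sides * side length
Perimeter = 11 * 29
Perimeter = 319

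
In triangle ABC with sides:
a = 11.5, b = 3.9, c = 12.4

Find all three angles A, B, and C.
By the law of cosines:
cos(A) = (b² + c² - a²)/(2bc) = 0.379653  →  A = 67.69°
cos(B) = (a² + c² - b²)/(2ac) = 0.949509  →  B = 18.28°
cos(C) = (a² + b² - c²)/(2ab) = -0.070234  →  C = 94.03°
Check: A + B + C = 180.0° ✓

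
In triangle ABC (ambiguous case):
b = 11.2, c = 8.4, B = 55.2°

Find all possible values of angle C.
sin(C)/c = sin(B)/b  →  sin(C) = c·sin(B)/b = 8.4·sin(55.2°)/11.2 = 0.615862
C₁ = arcsin(0.615862) = 38.01°,  C₂ = 180° - C₁ = 141.99°
Check C₂: A = 180° - 55.2° - 141.99° = -17.19° ≤ 0, rejected
C = 38.01° (one solution)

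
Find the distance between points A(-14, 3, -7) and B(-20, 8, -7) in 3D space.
d = √[(-6)² + (5)² + (0)²] = √61 = 7.81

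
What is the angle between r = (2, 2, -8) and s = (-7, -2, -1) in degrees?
r·s = -10, |r|² = 72, |s|² = 54
cos θ = -10/√3888 ≈ -0.1604
θ ≈ 99.23°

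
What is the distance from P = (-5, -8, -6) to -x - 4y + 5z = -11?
d = |(-1)(-5) + (-4)(-8) + 5(-6) - (-11)| / √((-1)² + (-4)² + 5²) = 18/√42 = 2.777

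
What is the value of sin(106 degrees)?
sin(106 degrees) = 0.9613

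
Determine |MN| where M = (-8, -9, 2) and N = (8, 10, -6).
d = √[(16)² + (19)² + (-8)²] = √681 = 26.1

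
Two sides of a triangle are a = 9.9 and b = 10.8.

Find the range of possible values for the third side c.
By the triangle inequality: |a - b| < c < a + b
|9.9 - 10.8| < c < 9.9 + 10.8
0.9 < c < 20.7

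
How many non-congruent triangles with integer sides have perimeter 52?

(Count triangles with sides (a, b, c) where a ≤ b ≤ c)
With a ≤ b ≤ c and a + b + c = 52, the triangle inequality a + b > c gives c < 52/2, so c ≤ 25.
Iterate a from 1 to ⌊p/3⌋ = 17; for each a, b ranges from a to ⌊(p−a)/2⌋ with c = p − a − b, keeping only c ≥ b.
Triples: (2, 25, 25), (3, 24, 25), (4, 23, 25), …
Count = 56 triangles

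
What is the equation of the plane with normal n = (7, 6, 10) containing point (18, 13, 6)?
d = n·P = (7)(18) + (6)(13) + (10)(6) = 264
Plane: 7x + 6y + 10z = 264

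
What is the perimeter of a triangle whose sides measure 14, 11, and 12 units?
Perimeter = sum of all sides
Perimeter = 14 + 11 + 12
Perimeter = 37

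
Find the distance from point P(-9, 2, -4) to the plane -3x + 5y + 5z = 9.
d = |(-3)(-9) + 5(2) + 5(-4) - (9)| / √((-3)² + 5² + 5²) = 8/√59 = 1.042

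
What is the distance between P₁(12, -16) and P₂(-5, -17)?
Using the distance formula: d = sqrt((x₂-x₁)² + (y₂-y₁)²)
dx = (-5) - 12 = -17
dy = (-17) - (-16) = -1
d = sqrt((-17)² + (-1)²) = sqrt(289 + 1) = sqrt(290) = 17.03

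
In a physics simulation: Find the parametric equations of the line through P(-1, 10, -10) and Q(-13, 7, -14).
Direction vector d = Q - P = (-12, -3, -4)
x = -1 - 12t, y = 10 - 3t, z = -10 - 4t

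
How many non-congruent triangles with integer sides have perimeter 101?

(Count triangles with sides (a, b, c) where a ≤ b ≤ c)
With a ≤ b ≤ c and a + b + c = 101, the triangle inequality a + b > c gives c < 101/2, so c ≤ 50.
Iterate a from 1 to ⌊p/3⌋ = 33; for each a, b ranges from a to ⌊(p−a)/2⌋ with c = p − a − b, keeping only c ≥ b.
Triples: (1, 50, 50), (2, 49, 50), (3, 48, 50), …
Count = 225 triangles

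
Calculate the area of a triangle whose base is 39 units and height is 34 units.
Area = (1/2) * base * height
Area = (1/2) * 39 * 34
Area = 663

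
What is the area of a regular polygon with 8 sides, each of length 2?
For a regular 8-gon with side length s = 2:
Apothem a = s / (2*tan(pi/8)) = 2 / (2*tan(pi/8)) ≈ 2.4142
Perimeter P = 8 * 2 = 16
Area = (1/2) * P * a = (1/2) * 16 * 2.4142 = 19.31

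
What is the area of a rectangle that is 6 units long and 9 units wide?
Area = length * width
Area = 6 * 9
Area = 54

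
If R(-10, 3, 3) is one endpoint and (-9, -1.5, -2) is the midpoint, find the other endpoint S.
S = (2×(-9) - (-10), 2×(-1.5) - 3, 2×(-2) - 3) = (-8, -6, -7)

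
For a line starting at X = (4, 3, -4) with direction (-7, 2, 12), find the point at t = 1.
P(1) = (4 + (-7)(1), 3 + 2(1), -4 + 12(1)) = (-3, 5, 8)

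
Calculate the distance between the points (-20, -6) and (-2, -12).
Using the distance formula: d = sqrt((x₂-x₁)² + (y₂-y₁)²)
dx = (-2) - (-20) = 18
dy = (-12) - (-6) = -6
d = sqrt(18² + (-6)²) = sqrt(324 + 36) = sqrt(360) = 18.97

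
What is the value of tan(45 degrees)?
tan(45 degrees) = 1
Decimal approximation: 1.0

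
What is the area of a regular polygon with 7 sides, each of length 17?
For a regular 7-gon with side length s = 17:
Apothem a = s / (2*tan(pi/7)) = 17 / (2*tan(pi/7)) ≈ 17.6504
Perimeter P = 7 * 17 = 119
Area = (1/2) * P * a = (1/2) * 119 * 17.6504 = 1050.20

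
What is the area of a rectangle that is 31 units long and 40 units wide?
Area = length * width
Area = 31 * 40
Area = 1240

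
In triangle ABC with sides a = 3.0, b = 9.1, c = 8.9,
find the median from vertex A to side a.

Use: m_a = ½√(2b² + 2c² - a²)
m_a = ½√(2·9.1² + 2·8.9² - 3.0²)
m_a = ½√(165.62 + 158.42 - 9) = ½√315.04 = 8.875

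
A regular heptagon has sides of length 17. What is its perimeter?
Perimeter = number of sides * side length
Perimeter = 7 * 17
Perimeter = 119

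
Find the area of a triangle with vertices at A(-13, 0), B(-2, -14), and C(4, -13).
Using the coordinate formula: Area = (1/2)|x₁(y₂-y₃) + x₂(y₃-y₁) + x₃(y₁-y₂)|
Area = (1/2)|(-13)((-14)-(-13)) + (-2)((-13)-0) + 4(0-(-14))|
Area = (1/2)|(-13)*(-1) + (-2)*(-13) + 4*14|
Area = (1/2)|13 + 26 + 56|
Area = (1/2)*95 = 47.50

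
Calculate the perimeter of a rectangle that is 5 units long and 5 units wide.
Perimeter = 2 * (length + width)
Perimeter = 2 * (5 + 5)
Perimeter = 2 * 10
Perimeter = 20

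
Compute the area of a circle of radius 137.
Area = pi * r²
Area = pi * 137²
Area = pi * 18769
Area = 58964.55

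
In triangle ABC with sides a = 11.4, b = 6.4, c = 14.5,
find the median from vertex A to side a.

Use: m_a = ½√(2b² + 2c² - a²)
m_a = ½√(2·6.4² + 2·14.5² - 11.4²)
m_a = ½√(81.92 + 420.5 - 129.96) = ½√372.46 = 9.65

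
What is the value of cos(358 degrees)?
cos(358 degrees) = 0.9994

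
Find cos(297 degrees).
cos(297 degrees) = 0.454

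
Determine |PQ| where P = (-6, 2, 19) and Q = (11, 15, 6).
d = √[(17)² + (13)² + (-13)²] = √627 = 25.04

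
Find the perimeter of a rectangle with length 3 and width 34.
Perimeter = 2 * (length + width)
Perimeter = 2 * (3 + 34)
Perimeter = 2 * 37
Perimeter = 74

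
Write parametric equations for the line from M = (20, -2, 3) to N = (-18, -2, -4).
Direction vector d = N - M = (-38, 0, -7)
x = 20 - 38t, y = -2, z = 3 - 7t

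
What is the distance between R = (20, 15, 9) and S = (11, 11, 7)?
d = √[(-9)² + (-4)² + (-2)²] = √101 = 10.05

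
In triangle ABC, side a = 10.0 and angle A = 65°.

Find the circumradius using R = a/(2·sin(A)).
R = a/(2·sin(A)) = 10.0/(2·sin(65°))
R = 10.0/(2·0.906308) = 10.0/1.812616 = 5.517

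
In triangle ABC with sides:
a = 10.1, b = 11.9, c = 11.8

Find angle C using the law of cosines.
cos(C) = (a² + b² - c²)/(2ab)
cos(C) = (10.1² + 11.9² - 11.8²)/(2·10.1·11.9) = 104.38/240.38 = 0.434229
C = arccos(0.434229) = 64.26°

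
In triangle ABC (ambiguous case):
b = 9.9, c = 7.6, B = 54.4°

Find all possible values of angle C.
sin(C)/c = sin(B)/b  →  sin(C) = c·sin(B)/b = 7.6·sin(54.4°)/9.9 = 0.624199
C₁ = arcsin(0.624199) = 38.62°,  C₂ = 180° - C₁ = 141.38°
Check C₂: A = 180° - 54.4° - 141.38° = -15.78° ≤ 0, rejected
C = 38.62° (one solution)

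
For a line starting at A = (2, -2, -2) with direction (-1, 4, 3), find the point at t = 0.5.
P(0.5) = (2 + (-1)(0.5), -2 + 4(0.5), -2 + 3(0.5)) = (1.5, 0, -0.5)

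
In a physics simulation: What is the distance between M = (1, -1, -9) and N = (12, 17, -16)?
d = √[(11)² + (18)² + (-7)²] = √494 = 22.23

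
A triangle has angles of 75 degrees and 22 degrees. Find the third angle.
Sum of angles in a triangle = 180 degrees
Third angle = 180 - 75 - 22
Third angle = 83 degrees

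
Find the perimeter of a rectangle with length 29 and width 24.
Perimeter = 2 * (length + width)
Perimeter = 2 * (29 + 24)
Perimeter = 2 * 53
Perimeter = 106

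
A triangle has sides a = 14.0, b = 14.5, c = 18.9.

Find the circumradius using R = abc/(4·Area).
s = (a+b+c)/2 = 23.7
Area = √(s(s-a)(s-b)(s-c)) = √(23.7·9.7·9.2·4.8) = 100.757
R = abc/(4·Area) = (14.0·14.5·18.9)/(4·100.757) = 3836.7/403.028 = 9.52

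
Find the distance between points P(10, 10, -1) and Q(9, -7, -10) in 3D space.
d = √[(-1)² + (-17)² + (-9)²] = √371 = 19.26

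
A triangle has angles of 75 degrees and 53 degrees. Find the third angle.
Sum of angles in a triangle = 180 degrees
Third angle = 180 - 75 - 53
Third angle = 52 degrees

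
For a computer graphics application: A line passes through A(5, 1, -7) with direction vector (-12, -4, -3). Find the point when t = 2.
P(2) = (5 + (-12)(2), 1 + (-4)(2), -7 + (-3)(2)) = (-19, -7, -13)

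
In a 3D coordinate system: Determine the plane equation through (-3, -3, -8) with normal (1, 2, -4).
d = n·P = (1)(-3) + (2)(-3) + (-4)(-8) = 23
Plane: x + 2y - 4z = 23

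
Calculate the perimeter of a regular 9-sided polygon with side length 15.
Perimeter = number of sides * side length
Perimeter = 9 * 15
Perimeter = 135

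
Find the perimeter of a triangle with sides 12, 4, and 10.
Perimeter = sum of all sides
Perimeter = 12 + 4 + 10
Perimeter = 26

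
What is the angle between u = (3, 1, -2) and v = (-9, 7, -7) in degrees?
u·v = -6, |u|² = 14, |v|² = 179
cos θ = -6/√2506 ≈ -0.1199
θ ≈ 96.88°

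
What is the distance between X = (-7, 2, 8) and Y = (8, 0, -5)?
d = √[(15)² + (-2)² + (-13)²] = √398 = 19.95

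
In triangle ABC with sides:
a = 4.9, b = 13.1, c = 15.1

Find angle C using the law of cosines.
cos(C) = (a² + b² - c²)/(2ab)
cos(C) = (4.9² + 13.1² - 15.1²)/(2·4.9·13.1) = -32.39/128.38 = -0.252298
C = arccos(-0.252298) = 104.6°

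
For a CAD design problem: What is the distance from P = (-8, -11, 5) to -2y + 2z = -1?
d = |0(-8) + (-2)(-11) + 2(5) - (-1)| / √(0² + (-2)² + 2²) = 33/√8 = 11.67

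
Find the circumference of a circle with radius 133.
Circumference = 2 * pi * r
Circumference = 2 * pi * 133
Circumference = 835.66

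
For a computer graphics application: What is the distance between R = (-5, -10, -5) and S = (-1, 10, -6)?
d = √[(4)² + (20)² + (-1)²] = √417 = 20.42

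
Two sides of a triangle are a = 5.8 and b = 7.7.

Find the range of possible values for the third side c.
By the triangle inequality: |a - b| < c < a + b
|5.8 - 7.7| < c < 5.8 + 7.7
1.9 < c < 13.5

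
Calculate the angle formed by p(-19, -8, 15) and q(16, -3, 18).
p·q = -10, |p|² = 650, |q|² = 589
cos θ = -10/√382850 ≈ -0.01616
θ ≈ 90.93°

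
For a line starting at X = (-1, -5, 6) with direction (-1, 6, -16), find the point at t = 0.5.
P(0.5) = (-1 + (-1)(0.5), -5 + 6(0.5), 6 + (-16)(0.5)) = (-1.5, -2, -2)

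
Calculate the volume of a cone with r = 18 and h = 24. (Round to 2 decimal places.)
Volume = (1/3) * pi * r² * h
Volume = (1/3) * pi * 18² * 24
Volume = (1/3) * pi * 324 * 24
Volume = (1/3) * pi * 7776
Volume = 8143.01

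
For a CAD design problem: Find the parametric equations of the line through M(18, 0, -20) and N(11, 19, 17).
Direction vector d = N - M = (-7, 19, 37)
x = 18 - 7t, y = 0 + 19t, z = -20 + 37t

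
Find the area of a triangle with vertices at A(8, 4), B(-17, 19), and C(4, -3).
Using the coordinate formula: Area = (1/2)|x₁(y₂-y₃) + x₂(y₃-y₁) + x₃(y₁-y₂)|
Area = (1/2)|8(19-(-3)) + (-17)((-3)-4) + 4(4-19)|
Area = (1/2)|8*22 + (-17)*(-7) + 4*(-15)|
Area = (1/2)|176 + 119 + (-60)|
Area = (1/2)*235 = 117.50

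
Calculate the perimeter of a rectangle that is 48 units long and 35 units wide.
Perimeter = 2 * (length + width)
Perimeter = 2 * (48 + 35)
Perimeter = 2 * 83
Perimeter = 166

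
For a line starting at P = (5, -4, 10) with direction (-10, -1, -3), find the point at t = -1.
P(-1) = (5 + (-10)(-1), -4 + (-1)(-1), 10 + (-3)(-1)) = (15, -3, 13)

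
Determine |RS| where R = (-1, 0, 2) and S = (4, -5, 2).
d = √[(5)² + (-5)² + (0)²] = √50 = 7.071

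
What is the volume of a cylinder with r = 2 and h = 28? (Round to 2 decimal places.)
Volume = pi * r² * h
Volume = pi * 2² * 28
Volume = pi * 4 * 28
Volume = pi * 112
Volume = 351.86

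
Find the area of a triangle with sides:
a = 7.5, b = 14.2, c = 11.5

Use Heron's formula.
s = (a+b+c)/2 = (7.5+14.2+11.5)/2 = 16.6
A = √(s(s-a)(s-b)(s-c)) = √(16.6·9.1·2.4·5.1)
A = √1848.97 = 43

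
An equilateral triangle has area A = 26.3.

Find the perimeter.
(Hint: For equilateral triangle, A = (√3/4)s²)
A = (√3/4)s²  →  s² = 4A/√3 = 4·26.3/√3 = 60.7372
s = 7.79341
Perimeter = 3s = 23.38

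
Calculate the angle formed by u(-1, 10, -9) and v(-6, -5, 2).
u·v = -62, |u|² = 182, |v|² = 65
cos θ = -62/√11830 ≈ -0.57
θ ≈ 124.8°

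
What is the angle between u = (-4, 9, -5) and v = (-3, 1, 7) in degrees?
u·v = -14, |u|² = 122, |v|² = 59
cos θ = -14/√7198 ≈ -0.165
θ ≈ 99.5°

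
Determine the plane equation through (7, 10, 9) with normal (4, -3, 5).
d = n·P = (4)(7) + (-3)(10) + (5)(9) = 43
Plane: 4x - 3y + 5z = 43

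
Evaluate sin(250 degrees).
sin(250 degrees) = -0.9397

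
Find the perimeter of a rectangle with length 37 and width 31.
Perimeter = 2 * (length + width)
Perimeter = 2 * (37 + 31)
Perimeter = 2 * 68
Perimeter = 136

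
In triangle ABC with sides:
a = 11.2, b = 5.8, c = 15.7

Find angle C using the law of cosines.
cos(C) = (a² + b² - c²)/(2ab)
cos(C) = (11.2² + 5.8² - 15.7²)/(2·11.2·5.8) = -87.41/129.92 = -0.672799
C = arccos(-0.672799) = 132.3°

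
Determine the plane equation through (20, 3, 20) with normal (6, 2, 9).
d = n·P = (6)(20) + (2)(3) + (9)(20) = 306
Plane: 6x + 2y + 9z = 306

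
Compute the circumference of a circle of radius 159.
Circumference = 2 * pi * r
Circumference = 2 * pi * 159
Circumference = 999.03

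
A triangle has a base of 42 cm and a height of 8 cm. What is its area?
Area = (1/2) * base * height
Area = (1/2) * 42 * 8
Area = 168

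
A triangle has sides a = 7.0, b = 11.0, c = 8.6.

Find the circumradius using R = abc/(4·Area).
s = (a+b+c)/2 = 13.3
Area = √(s(s-a)(s-b)(s-c)) = √(13.3·6.3·2.3·4.7) = 30.096
R = abc/(4·Area) = (7.0·11.0·8.6)/(4·30.096) = 662.2/120.384 = 5.501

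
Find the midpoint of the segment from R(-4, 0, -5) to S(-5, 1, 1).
Midpoint = ((-4-5)/2, (0+1)/2, (-5+1)/2) = (-4.5, 0.5, -2)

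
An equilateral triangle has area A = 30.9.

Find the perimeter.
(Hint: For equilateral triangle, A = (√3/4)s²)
A = (√3/4)s²  →  s² = 4A/√3 = 4·30.9/√3 = 71.3605
s = 8.44751
Perimeter = 3s = 25.34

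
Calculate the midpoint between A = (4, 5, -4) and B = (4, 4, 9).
Midpoint = ((4+4)/2, (5+4)/2, (-4+9)/2) = (4, 4.5, 2.5)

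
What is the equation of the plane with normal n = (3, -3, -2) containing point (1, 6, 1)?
d = n·P = (3)(1) + (-3)(6) + (-2)(1) = -17
Plane: 3x - 3y - 2z = -17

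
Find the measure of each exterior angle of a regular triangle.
Exterior angle of a regular n-gon = 360/n
Exterior angle = 360/3
Exterior angle = 120 degrees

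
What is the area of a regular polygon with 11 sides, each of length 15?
For a regular 11-gon with side length s = 15:
Apothem a = s / (2*tan(pi/11)) = 15 / (2*tan(pi/11)) ≈ 25.5427
Perimeter P = 11 * 15 = 165
Area = (1/2) * P * a = (1/2) * 165 * 25.5427 = 2107.27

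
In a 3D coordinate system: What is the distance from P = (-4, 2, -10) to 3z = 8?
d = |0(-4) + 0(2) + 3(-10) - (8)| / √(0² + 0² + 3²) = 38/√9 = 12.67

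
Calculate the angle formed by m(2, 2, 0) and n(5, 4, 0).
m·n = 18, |m|² = 8, |n|² = 41
cos θ = 18/√328 ≈ 0.9939
θ ≈ 6.34°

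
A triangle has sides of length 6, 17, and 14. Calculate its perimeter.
Perimeter = sum of all sides
Perimeter = 6 + 17 + 14
Perimeter = 37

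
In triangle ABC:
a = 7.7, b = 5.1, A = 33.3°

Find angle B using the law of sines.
sin(B)/b = sin(A)/a
sin(B) = b·sin(A)/a = 5.1·sin(33.3°)/7.7 = 0.363638
B = arcsin(0.363638) = 21.32°  (b ≤ a, so B ≤ A and the acute solution is unique)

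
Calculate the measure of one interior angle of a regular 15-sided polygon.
Interior angle of a regular n-gon = (n-2)*180/n
Interior angle = (15-2)*180/15
Interior angle = 13*180/15
Interior angle = 2340/15
Interior angle = 156 degrees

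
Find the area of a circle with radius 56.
Area = pi * r²
Area = pi * 56²
Area = pi * 3136
Area = 9852.03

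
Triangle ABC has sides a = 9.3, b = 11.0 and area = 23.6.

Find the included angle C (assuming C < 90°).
Area = ½ab·sin(C)  →  sin(C) = 2·Area/(ab)
sin(C) = 2·23.6/(9.3·11.0) = 0.461388
C = arcsin(0.461388) = 27.48°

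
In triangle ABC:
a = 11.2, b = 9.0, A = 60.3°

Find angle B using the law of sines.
sin(B)/b = sin(A)/a
sin(B) = b·sin(A)/a = 9.0·sin(60.3°)/11.2 = 0.698007
B = arcsin(0.698007) = 44.27°  (b ≤ a, so B ≤ A and the acute solution is unique)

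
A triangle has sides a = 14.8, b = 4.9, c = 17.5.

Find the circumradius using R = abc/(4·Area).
s = (a+b+c)/2 = 18.6
Area = √(s(s-a)(s-b)(s-c)) = √(18.6·3.8·13.7·1.1) = 32.6366
R = abc/(4·Area) = (14.8·4.9·17.5)/(4·32.6366) = 1269.1/130.5464 = 9.721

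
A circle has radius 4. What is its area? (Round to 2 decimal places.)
Area = pi * r²
Area = pi * 4²
Area = pi * 16
Area = 50.27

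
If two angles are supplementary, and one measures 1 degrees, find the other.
Supplementary angles sum to 180 degrees.
Other angle = 180 - 1
Other angle = 179 degrees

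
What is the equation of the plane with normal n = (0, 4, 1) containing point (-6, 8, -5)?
d = n·P = (0)(-6) + (4)(8) + (1)(-5) = 27
Plane: 4y + z = 27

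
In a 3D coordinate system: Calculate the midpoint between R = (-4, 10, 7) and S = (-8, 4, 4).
Midpoint = ((-4-8)/2, (10+4)/2, (7+4)/2) = (-6, 7, 5.5)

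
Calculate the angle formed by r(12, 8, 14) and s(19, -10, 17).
r·s = 386, |r|² = 404, |s|² = 750
cos θ = 386/√303000 ≈ 0.7012
θ ≈ 45.47°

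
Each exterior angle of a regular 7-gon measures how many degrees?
Exterior angle of a regular n-gon = 360/n
Exterior angle = 360/7
Exterior angle = 51.43 degrees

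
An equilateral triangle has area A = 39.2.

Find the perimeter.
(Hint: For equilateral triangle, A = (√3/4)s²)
A = (√3/4)s²  →  s² = 4A/√3 = 4·39.2/√3 = 90.5285
s = 9.51465
Perimeter = 3s = 28.54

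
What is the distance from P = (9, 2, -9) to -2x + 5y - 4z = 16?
d = |(-2)(9) + 5(2) + (-4)(-9) - (16)| / √((-2)² + 5² + (-4)²) = 12/√45 = 1.789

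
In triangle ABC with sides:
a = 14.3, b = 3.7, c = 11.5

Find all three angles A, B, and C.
By the law of cosines:
cos(A) = (b² + c² - a²)/(2bc) = -0.688014  →  A = 133.5°
cos(B) = (a² + c² - b²)/(2ac) = 0.982213  →  B = 10.82°
cos(C) = (a² + b² - c²)/(2ab) = 0.812039  →  C = 35.7°
Check: A + B + C = 180.0° ✓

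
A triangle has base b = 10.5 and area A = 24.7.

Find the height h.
A = ½bh  →  h = 2A/b
h = 2·24.7/10.5 = 4.705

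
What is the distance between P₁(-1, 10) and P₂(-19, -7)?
Using the distance formula: d = sqrt((x₂-x₁)² + (y₂-y₁)²)
dx = (-19) - (-1) = -18
dy = (-7) - 10 = -17
d = sqrt((-18)² + (-17)²) = sqrt(324 + 289) = sqrt(613) = 24.76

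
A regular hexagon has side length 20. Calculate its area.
For a regular 6-gon with side length s = 20:
Apothem a = s / (2*tan(pi/6)) = 20 / (2*tan(pi/6)) ≈ 17.3205
Perimeter P = 6 * 20 = 120
Area = (1/2) * P * a = (1/2) * 120 * 17.3205 = 1039.23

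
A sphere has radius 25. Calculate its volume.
Volume = (4/3) * pi * r³
Volume = (4/3) * pi * 25³
Volume = (4/3) * pi * 15625
Volume = 65449.85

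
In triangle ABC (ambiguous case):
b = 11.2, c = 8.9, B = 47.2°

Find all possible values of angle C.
sin(C)/c = sin(B)/b  →  sin(C) = c·sin(B)/b = 8.9·sin(47.2°)/11.2 = 0.583053
C₁ = arcsin(0.583053) = 35.67°,  C₂ = 180° - C₁ = 144.33°
Check C₂: A = 180° - 47.2° - 144.33° = -11.53° ≤ 0, rejected
C = 35.67° (one solution)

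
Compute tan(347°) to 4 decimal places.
tan(347 degrees) = -0.2309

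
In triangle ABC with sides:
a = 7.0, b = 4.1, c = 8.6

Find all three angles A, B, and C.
By the law of cosines:
cos(A) = (b² + c² - a²)/(2bc) = 0.592314  →  A = 53.68°
cos(B) = (a² + c² - b²)/(2ac) = 0.881645  →  B = 28.16°
cos(C) = (a² + b² - c²)/(2ab) = -0.141986  →  C = 98.16°
Check: A + B + C = 180.0° ✓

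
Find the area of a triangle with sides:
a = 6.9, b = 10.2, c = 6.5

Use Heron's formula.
s = (a+b+c)/2 = (6.9+10.2+6.5)/2 = 11.8
A = √(s(s-a)(s-b)(s-c)) = √(11.8·4.9·1.6·5.3)
A = √490.314 = 22.14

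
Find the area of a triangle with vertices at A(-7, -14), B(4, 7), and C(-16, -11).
Using the coordinate formula: Area = (1/2)|x₁(y₂-y₃) + x₂(y₃-y₁) + x₃(y₁-y₂)|
Area = (1/2)|(-7)(7-(-11)) + 4((-11)-(-14)) + (-16)((-14)-7)|
Area = (1/2)|(-7)*18 + 4*3 + (-16)*(-21)|
Area = (1/2)|(-126) + 12 + 336|
Area = (1/2)*222 = 111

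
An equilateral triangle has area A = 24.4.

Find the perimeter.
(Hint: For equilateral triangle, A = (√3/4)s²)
A = (√3/4)s²  →  s² = 4A/√3 = 4·24.4/√3 = 56.3494
s = 7.50662
Perimeter = 3s = 22.52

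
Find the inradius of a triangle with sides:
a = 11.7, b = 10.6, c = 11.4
s = (a+b+c)/2 = (11.7+10.6+11.4)/2 = 16.85
Area = √(s(s-a)(s-b)(s-c)) = √(16.85·5.15·6.25·5.45) = 54.3678
r = Area/s = 54.3678/16.85 = 3.227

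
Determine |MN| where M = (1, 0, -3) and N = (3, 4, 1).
d = √[(2)² + (4)² + (4)²] = √36 = 6.0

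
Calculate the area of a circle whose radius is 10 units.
Area = pi * r²
Area = pi * 10²
Area = pi * 100
Area = 314.16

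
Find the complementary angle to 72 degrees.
Complementary angles sum to 90 degrees.
Other angle = 90 - 72
Other angle = 18 degrees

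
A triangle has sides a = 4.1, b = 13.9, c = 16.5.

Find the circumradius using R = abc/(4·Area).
s = (a+b+c)/2 = 17.25
Area = √(s(s-a)(s-b)(s-c)) = √(17.25·13.15·3.35·0.75) = 23.8732
R = abc/(4·Area) = (4.1·13.9·16.5)/(4·23.8732) = 940.335/95.4928 = 9.847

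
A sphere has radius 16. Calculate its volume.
Volume = (4/3) * pi * r³
Volume = (4/3) * pi * 16³
Volume = (4/3) * pi * 4096
Volume = 17157.28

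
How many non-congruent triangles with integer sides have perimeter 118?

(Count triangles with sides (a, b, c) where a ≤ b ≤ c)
With a ≤ b ≤ c and a + b + c = 118, the triangle inequality a + b > c gives c < 118/2, so c ≤ 58.
Iterate a from 1 to ⌊p/3⌋ = 39; for each a, b ranges from a to ⌊(p−a)/2⌋ with c = p − a − b, keeping only c ≥ b.
Triples: (2, 58, 58), (3, 57, 58), (4, 56, 58), …
Count = 290 triangles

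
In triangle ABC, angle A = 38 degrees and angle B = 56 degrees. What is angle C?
Sum of angles in a triangle = 180 degrees
Third angle = 180 - 38 - 56
Third angle = 86 degrees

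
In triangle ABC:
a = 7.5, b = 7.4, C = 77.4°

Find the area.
Using A = ½ab·sin(C):
A = ½·7.5·7.4·sin(77.4°) = ½·55.5·0.975917 = 27.08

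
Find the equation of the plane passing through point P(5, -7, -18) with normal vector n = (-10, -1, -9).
d = n·P = (-10)(5) + (-1)(-7) + (-9)(-18) = 119
Plane: -10x - y - 9z = 119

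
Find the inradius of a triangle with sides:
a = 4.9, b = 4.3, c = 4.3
s = (a+b+c)/2 = (4.9+4.3+4.3)/2 = 6.75
Area = √(s(s-a)(s-b)(s-c)) = √(6.75·1.85·2.45·2.45) = 8.65773
r = Area/s = 8.65773/6.75 = 1.283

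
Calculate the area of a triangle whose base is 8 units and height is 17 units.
Area = (1/2) * base * height
Area = (1/2) * 8 * 17
Area = 68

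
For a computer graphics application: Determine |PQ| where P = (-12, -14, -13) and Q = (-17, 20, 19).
d = √[(-5)² + (34)² + (32)²] = √2205 = 46.96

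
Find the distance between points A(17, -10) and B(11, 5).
Using the distance formula: d = sqrt((x₂-x₁)² + (y₂-y₁)²)
dx = 11 - 17 = -6
dy = 5 - (-10) = 15
d = sqrt((-6)² + 15²) = sqrt(36 + 225) = sqrt(261) = 16.16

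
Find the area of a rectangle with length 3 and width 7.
Area = length * width
Area = 3 * 7
Area = 21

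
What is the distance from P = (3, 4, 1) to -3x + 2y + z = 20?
d = |(-3)(3) + 2(4) + 1(1) - (20)| / √((-3)² + 2² + 1²) = 20/√14 = 5.345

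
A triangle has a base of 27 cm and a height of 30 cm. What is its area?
Area = (1/2) * base * height
Area = (1/2) * 27 * 30
Area = 405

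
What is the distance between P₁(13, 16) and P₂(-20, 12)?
Using the distance formula: d = sqrt((x₂-x₁)² + (y₂-y₁)²)
dx = (-20) - 13 = -33
dy = 12 - 16 = -4
d = sqrt((-33)² + (-4)²) = sqrt(1089 + 16) = sqrt(1105) = 33.24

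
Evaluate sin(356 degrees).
sin(356 degrees) = -0.0698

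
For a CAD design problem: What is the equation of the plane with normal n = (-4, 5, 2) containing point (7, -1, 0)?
d = n·P = (-4)(7) + (5)(-1) + (2)(0) = -33
Plane: -4x + 5y + 2z = -33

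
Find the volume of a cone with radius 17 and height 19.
Volume = (1/3) * pi * r² * h
Volume = (1/3) * pi * 17² * 19
Volume = (1/3) * pi * 289 * 19
Volume = (1/3) * pi * 5491
Volume = 5750.16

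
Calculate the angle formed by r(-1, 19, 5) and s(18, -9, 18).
r·s = -99, |r|² = 387, |s|² = 729
cos θ = -99/√282123 ≈ -0.1864
θ ≈ 100.7°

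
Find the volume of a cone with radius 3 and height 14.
Volume = (1/3) * pi * r² * h
Volume = (1/3) * pi * 3² * 14
Volume = (1/3) * pi * 9 * 14
Volume = (1/3) * pi * 126
Volume = 131.95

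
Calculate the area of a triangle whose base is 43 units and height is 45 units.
Area = (1/2) * base * height
Area = (1/2) * 43 * 45
Area = 967.50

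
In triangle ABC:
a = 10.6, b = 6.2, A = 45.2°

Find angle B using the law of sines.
sin(B)/b = sin(A)/a
sin(B) = b·sin(A)/a = 6.2·sin(45.2°)/10.6 = 0.415032
B = arcsin(0.415032) = 24.52°  (b ≤ a, so B ≤ A and the acute solution is unique)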